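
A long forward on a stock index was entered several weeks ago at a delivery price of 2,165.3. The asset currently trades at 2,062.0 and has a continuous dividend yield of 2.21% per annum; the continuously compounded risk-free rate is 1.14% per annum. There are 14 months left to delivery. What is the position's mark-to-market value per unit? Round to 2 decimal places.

Current fair forward for the remaining 14 months: F = S·e^((r − q)·T), (r − q) = 0.0114 − 0.0221 = -0.0107
F = 2062.0 · e^(-0.0107 × 14/12) = 2062.0 × 0.98759426 = 2036.4194
Value of long forward = (F − K)·e^(−rT) = (2036.4194 − 2165.3) · e^(−0.0114·14/12)
= -128.8806 × 0.98678805 = -127.18

-127.18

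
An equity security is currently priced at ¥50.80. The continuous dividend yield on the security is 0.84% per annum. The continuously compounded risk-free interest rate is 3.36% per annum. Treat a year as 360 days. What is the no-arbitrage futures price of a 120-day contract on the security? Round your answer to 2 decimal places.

F = S·e^((r − q)T) = 50.80 · e^((0.0336 − 0.0084) × 120/360)
= 50.80 · e^0.008400 = 50.80 × 1.008435
F = ¥51.23

¥51.23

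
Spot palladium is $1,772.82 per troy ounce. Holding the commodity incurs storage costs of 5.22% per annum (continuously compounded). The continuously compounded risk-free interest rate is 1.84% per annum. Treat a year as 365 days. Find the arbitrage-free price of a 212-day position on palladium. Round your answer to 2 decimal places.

Net carry = r + u − y = 0.0184 + 0.0522 − 0.0000 = 0.0706
F = S·e^((r+u−y)T) = 1772.82 · e^(0.0706 × 212/365) = 1772.82 · e^0.04100603
= 1772.82 × 1.04185839 = $1,847.03 per troy ounce

$1,847.03 per troy ounce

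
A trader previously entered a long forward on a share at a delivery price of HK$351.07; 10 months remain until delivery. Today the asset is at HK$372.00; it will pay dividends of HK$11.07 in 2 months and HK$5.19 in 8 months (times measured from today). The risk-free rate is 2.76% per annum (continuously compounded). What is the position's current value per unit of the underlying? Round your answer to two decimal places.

PV(remaining dividends) I = 11.07·e^(−0.0276·2/12) + 5.19·e^(−0.0276·8/12) = 16.1146
Current forward F = (S − I)·e^(rT) = (372.00 − 16.1146)·e^(0.0276·10/12) = 355.8854 × 1.023267 = 364.1658
Value (long) = (F − K)·e^(−rT) = (364.1658 − 351.07) × 0.977262 = 12.7980
Value = HK$12.80

HK$12.80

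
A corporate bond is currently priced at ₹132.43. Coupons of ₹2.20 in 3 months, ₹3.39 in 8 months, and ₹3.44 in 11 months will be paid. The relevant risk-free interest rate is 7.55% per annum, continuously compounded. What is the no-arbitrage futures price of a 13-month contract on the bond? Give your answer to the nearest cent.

PV(coupons) I = 2.20·e^(−0.0755·3/12) + 3.39·e^(−0.0755·8/12) + 3.44·e^(−0.0755·11/12)
I = 2.1589 + 3.2236 + 3.2100 = 8.5925
F = (S − I)·e^(rT) = (132.43 − 8.5925) · e^(0.0755·13/12)
= 123.8375 · e^0.081792 = 123.8375 × 1.085230 = ₹134.39

₹134.39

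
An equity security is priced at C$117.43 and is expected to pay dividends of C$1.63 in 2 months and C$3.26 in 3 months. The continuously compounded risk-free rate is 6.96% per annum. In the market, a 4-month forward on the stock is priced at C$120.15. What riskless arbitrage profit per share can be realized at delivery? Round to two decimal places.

PV(dividends) I = 1.63·e^(−0.0696·2/12) + 3.26·e^(−0.0696·3/12) = 4.8150
Fair forward F* = (S − I)·e^(rT) = (117.43 − 4.8150)·e^0.023200 = 112.6150 × 1.023471 = 115.2582
Market C$120.15 > fair 115.2582: forward overpriced → cash-and-carry (borrow at r, buy the stock and collect the dividends, short the forward).
Profit at T = |F_mkt − F*| = |120.15 − 115.2582| = C$4.89 per share

C$4.89 per share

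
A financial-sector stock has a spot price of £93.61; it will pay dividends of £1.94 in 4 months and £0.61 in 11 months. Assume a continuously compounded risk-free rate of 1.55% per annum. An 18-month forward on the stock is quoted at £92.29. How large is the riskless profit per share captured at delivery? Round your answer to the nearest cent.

£0.93 per share

PV(dividends) I = 1.94·e^(−0.0155·4/12) + 0.61·e^(−0.0155·11/12) = 2.5314
Fair forward F* = (S − I)·e^(rT) = (93.61 − 2.5314)·e^0.023250 = 91.0786 × 1.023522 = 93.2210
Market £92.29 < fair 93.2210: forward underpriced → reverse cash-and-carry (short the stock, invest proceeds at r, pay the dividends, go long the forward).
Profit at T = |F_mkt − F*| = |92.29 − 93.2210| = £0.93 per share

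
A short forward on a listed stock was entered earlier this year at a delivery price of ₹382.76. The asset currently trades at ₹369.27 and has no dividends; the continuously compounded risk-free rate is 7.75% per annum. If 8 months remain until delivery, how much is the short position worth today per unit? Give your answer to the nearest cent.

Current fair forward for the remaining 8 months: F = S·e^(r·T), r = 0.0775
F = 369.27 · e^(0.0775 × 8/12) = 369.27 × 1.053025 = 388.8505
Value of long forward = (F − K)·e^(−rT) = (388.8505 − 382.76) · e^(−0.0775·8/12)
= 6.0905 × 0.949645 = 5.78
Short position value = −(long value) = -₹5.78

-₹5.78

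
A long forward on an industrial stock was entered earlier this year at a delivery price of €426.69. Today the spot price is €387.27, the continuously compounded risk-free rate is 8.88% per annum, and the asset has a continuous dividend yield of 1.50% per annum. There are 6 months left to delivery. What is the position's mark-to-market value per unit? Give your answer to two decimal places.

Current fair forward for the remaining 6 months: F = S·e^((r − q)·T), (r − q) = 0.0888 − 0.0150 = 0.0738
F = 387.27 · e^(0.0738 × 6/12) = 387.27 × 1.037589 = 401.8271
Value of long forward = (F − K)·e^(−rT) = (401.8271 − 426.69) · e^(−0.0888·6/12)
= -24.8629 × 0.956571 = -23.78

-€23.78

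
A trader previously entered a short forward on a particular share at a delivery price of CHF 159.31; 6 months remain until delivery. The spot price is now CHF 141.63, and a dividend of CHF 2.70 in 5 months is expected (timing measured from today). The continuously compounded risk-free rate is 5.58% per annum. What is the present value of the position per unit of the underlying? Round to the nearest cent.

PV(remaining dividends) I = 2.70·e^(−0.0558·5/12) = 2.6379
Current forward F = (S − I)·e^(rT) = (141.63 − 2.6379)·e^(0.0558·6/12) = 138.9921 × 1.028293 = 142.9246
Value (long) = (F − K)·e^(−rT) = (142.9246 − 159.31) × 0.972486 = -15.9346
Short position value = −(long value) = CHF 15.93

CHF 15.93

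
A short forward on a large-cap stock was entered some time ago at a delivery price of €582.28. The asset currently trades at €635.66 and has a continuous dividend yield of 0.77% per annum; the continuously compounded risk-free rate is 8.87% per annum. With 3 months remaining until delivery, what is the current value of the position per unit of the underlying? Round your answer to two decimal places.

Current fair forward for the remaining 3 months: F = S·e^((r − q)·T), (r − q) = 0.0887 − 0.0077 = 0.0810
F = 635.66 · e^(0.0810 × 3/12) = 635.66 × 1.020456 = 648.6631
Value of long forward = (F − K)·e^(−rT) = (648.6631 − 582.28) · e^(−0.0887·3/12)
= 66.3831 × 0.978069 = 64.93
Short position value = −(long value) = -€64.93

-€64.93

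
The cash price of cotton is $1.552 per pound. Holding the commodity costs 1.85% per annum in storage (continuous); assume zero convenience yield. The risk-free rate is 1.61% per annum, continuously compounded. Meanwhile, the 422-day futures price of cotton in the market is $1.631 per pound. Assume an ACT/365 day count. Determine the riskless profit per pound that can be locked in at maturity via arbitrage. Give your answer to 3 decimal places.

Fair futures: F* = S·e^(carry·T), with carry = (r + u) = 0.0161 + 0.0185 = 0.0346
F* = 1.552 · e^(0.0346 × 422/365) = 1.552 · e^0.040003 = 1.552 × 1.040814 = $1.6153
Market $1.631 > fair $1.6153: forward overpriced → cash-and-carry (buy spot, short the forward).
At maturity, profit = |F_mkt − F*| = |1.631 − 1.6153| = $0.016 per pound

$0.016 per pound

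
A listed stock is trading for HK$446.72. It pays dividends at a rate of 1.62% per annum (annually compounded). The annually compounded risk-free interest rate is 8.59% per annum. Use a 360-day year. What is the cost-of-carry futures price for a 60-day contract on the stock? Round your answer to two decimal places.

HK$451.69

F = S · (1+r)^T / (1+q)^T
= 446.72 × 1.013830 / 1.002682 = 446.72 × 1.011118
F = HK$451.69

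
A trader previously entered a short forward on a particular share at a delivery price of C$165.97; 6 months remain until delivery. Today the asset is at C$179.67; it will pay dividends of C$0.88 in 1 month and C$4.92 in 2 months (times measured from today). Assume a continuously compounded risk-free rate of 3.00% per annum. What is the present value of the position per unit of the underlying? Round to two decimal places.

PV(remaining dividends) I = 0.88·e^(−0.0300·1/12) + 4.92·e^(−0.0300·2/12) = 5.7733
Current forward F = (S − I)·e^(rT) = (179.67 − 5.7733)·e^(0.0300·6/12) = 173.8967 × 1.015113 = 176.5248
Value (long) = (F − K)·e^(−rT) = (176.5248 − 165.97) × 0.985112 = 10.3977
Short position value = −(long value) = -C$10.40

-C$10.40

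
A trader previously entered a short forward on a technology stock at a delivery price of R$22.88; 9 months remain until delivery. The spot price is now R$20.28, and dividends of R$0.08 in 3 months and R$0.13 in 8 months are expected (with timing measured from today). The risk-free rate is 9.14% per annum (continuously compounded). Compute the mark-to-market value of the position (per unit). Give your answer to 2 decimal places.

PV(remaining dividends) I = 0.08·e^(−0.0914·3/12) + 0.13·e^(−0.0914·8/12) = 0.2005
Current forward F = (S − I)·e^(rT) = (20.28 − 0.2005)·e^(0.0914·9/12) = 20.0795 × 1.070954 = 21.5042
Value (long) = (F − K)·e^(−rT) = (21.5042 − 22.88) × 0.933747 = -1.2846
Short position value = −(long value) = R$1.28

R$1.28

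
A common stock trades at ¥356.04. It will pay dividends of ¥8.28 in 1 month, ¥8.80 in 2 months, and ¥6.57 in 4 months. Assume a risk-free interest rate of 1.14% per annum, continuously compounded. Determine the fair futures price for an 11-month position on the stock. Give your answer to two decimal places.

PV(dividends) I = 8.28·e^(−0.0114·1/12) + 8.80·e^(−0.0114·2/12) + 6.57·e^(−0.0114·4/12)
I = 8.2721 + 8.7833 + 6.5451 = 23.6005
F = (S − I)·e^(rT) = (356.04 − 23.6005) · e^(0.0114·11/12)
= 332.4395 · e^0.010450 = 332.4395 × 1.010505 = ¥335.93

¥335.93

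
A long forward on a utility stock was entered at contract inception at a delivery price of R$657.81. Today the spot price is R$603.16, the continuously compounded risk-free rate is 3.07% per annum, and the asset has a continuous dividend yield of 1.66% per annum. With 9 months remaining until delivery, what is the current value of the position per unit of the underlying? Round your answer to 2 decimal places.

Current fair forward for the remaining 9 months: F = S·e^((r − q)·T), (r − q) = 0.0307 − 0.0166 = 0.0141
F = 603.16 · e^(0.0141 × 9/12) = 603.16 × 1.010631 = 609.5722
Value of long forward = (F − K)·e^(−rT) = (609.5722 − 657.81) · e^(−0.0307·9/12)
= -48.2378 × 0.977238 = -47.14

-R$47.14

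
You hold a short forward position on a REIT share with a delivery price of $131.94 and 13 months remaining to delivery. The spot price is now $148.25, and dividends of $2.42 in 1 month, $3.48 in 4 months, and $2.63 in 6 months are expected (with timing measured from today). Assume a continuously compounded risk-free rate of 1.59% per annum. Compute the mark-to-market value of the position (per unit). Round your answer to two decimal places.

PV(remaining dividends) I = 2.42·e^(−0.0159·1/12) + 3.48·e^(−0.0159·4/12) + 2.63·e^(−0.0159·6/12) = 8.4876
Current forward F = (S − I)·e^(rT) = (148.25 − 8.4876)·e^(0.0159·13/12) = 139.7624 × 1.017374 = 142.1906
Value (long) = (F − K)·e^(−rT) = (142.1906 − 131.94) × 0.982923 = 10.0756
Short position value = −(long value) = -$10.08

-$10.08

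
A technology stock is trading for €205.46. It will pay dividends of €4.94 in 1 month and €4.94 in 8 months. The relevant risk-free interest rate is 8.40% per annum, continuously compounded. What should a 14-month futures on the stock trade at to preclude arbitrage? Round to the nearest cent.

€216.05

PV(dividends) I = 4.94·e^(−0.0840·1/12) + 4.94·e^(−0.0840·8/12)
I = 4.9055 + 4.6710 = 9.5765
F = (S − I)·e^(rT) = (205.46 − 9.5765) · e^(0.0840·14/12)
= 195.8835 · e^0.098000 = 195.8835 × 1.102963 = €216.05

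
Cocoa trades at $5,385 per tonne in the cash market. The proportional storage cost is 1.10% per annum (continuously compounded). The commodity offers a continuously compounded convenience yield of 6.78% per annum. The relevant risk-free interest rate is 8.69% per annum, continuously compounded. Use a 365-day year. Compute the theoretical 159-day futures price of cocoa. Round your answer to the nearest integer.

$5,456 per tonne

Net carry = r + u − y = 0.0869 + 0.0110 − 0.0678 = 0.0301
F = S·e^((r+u−y)T) = 5385 · e^(0.0301 × 159/365) = 5385 · e^0.013112
= 5385 × 1.013198 = $5,456 per tonne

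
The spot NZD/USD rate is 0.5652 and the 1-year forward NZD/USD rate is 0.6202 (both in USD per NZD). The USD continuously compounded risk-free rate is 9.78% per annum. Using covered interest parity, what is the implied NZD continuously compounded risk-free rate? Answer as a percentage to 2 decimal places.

F = S·e^((r_USD − r_NZD)T) ⇒ r_NZD = r_USD − ln(F/S)/T
ln(0.6202/0.5652) = 0.092862; /(1) = 0.092862
r_NZD = 0.0978 − 0.092862 = 0.004938
r_NZD = 0.49%

0.49%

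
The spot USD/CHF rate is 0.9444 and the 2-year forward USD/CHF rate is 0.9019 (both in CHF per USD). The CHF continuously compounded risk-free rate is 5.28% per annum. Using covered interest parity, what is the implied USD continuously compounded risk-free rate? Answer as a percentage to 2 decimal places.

F = S·e^((r_CHF − r_USD)T) ⇒ r_USD = r_CHF − ln(F/S)/T
ln(0.9019/0.9444) = -0.046046; /(2) = -0.023023
r_USD = 0.0528 + 0.023023 = 0.075823
r_USD = 7.58%

7.58%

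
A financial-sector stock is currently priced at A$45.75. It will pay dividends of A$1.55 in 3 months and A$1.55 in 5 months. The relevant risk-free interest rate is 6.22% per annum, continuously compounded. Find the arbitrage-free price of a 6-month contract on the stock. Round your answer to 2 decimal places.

PV(dividends) I = 1.55·e^(−0.0622·3/12) + 1.55·e^(−0.0622·5/12)
I = 1.5261 + 1.5103 = 3.0364
F = (S − I)·e^(rT) = (45.75 − 3.0364) · e^(0.0622·6/12)
= 42.7136 · e^0.031100 = 42.7136 × 1.031589 = A$44.06

A$44.06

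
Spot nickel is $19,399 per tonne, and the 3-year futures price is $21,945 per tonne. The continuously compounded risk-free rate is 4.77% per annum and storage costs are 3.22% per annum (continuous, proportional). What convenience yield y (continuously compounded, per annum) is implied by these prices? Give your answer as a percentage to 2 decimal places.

3.88%

F = S·e^((r+u−y)T) ⇒ (r+u−y) = ln(F/S)/T
ln(21945/19399) = 0.123318; /T ⇒ 0.041106
y = r + u − ln(F/S)/T = 0.0477 + 0.0322 − 0.041106 = 0.038794
y = 3.88%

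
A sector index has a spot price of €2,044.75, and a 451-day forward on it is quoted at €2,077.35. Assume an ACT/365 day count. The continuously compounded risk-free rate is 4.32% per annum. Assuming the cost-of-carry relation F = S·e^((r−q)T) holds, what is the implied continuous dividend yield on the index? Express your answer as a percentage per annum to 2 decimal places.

3.04%

From F = S·e^((r−q)T): (r − q) = ln(F/S)/T
ln(2077.35/2044.75) = ln(1.015943) = 0.015817
(r − q) = 0.015817 / (451/365) = 0.012801
q = r − ln(F/S)/T = 0.0432 − 0.012801 = 0.030399
q = 3.04%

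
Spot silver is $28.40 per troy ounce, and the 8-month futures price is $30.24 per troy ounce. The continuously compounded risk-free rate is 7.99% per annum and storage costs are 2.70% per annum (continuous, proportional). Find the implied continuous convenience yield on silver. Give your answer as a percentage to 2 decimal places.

F = S·e^((r+u−y)T) ⇒ (r+u−y) = ln(F/S)/T
ln(30.24/28.40) = 0.062776; /T ⇒ 0.094164
y = r + u − ln(F/S)/T = 0.0799 + 0.0270 − 0.094164 = 0.012736
y = 1.27%

1.27%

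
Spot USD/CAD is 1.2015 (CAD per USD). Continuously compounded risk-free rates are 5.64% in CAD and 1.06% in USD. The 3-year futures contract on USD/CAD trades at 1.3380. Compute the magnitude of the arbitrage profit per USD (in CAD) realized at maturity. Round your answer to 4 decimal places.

0.0405 per USD (in CAD)

Fair futures: F* = S·e^(carry·T), with carry = (r_CAD − r_USD) = 0.0564 − 0.0106 = 0.0458
F* = 1.2015 · e^(0.0458 × 3) = 1.2015 · e^0.137400 = 1.2015 × 1.147287 = 1.3785
Market 1.3380 < fair 1.3785: forward underpriced → reverse cash-and-carry (short spot, go long the forward).
At maturity, profit = |F_mkt − F*| = |1.3380 − 1.3785| = 0.0405 per USD (in CAD)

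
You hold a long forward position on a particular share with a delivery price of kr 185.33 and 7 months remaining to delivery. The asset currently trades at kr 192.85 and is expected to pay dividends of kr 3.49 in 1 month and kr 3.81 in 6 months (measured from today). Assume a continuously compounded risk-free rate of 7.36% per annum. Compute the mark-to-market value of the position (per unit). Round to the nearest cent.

PV(remaining dividends) I = 3.49·e^(−0.0736·1/12) + 3.81·e^(−0.0736·6/12) = 7.1410
Current forward F = (S − I)·e^(rT) = (192.85 − 7.1410)·e^(0.0736·7/12) = 185.7090 × 1.043868 = 193.8557
Value (long) = (F − K)·e^(−rT) = (193.8557 − 185.33) × 0.957975 = 8.1674
Value = kr 8.17

kr 8.17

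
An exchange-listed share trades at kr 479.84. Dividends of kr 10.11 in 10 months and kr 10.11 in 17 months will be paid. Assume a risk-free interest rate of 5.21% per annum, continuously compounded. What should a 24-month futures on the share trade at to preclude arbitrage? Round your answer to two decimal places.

PV(dividends) I = 10.11·e^(−0.0521·10/12) + 10.11·e^(−0.0521·17/12)
I = 9.6804 + 9.3907 = 19.0711
F = (S − I)·e^(rT) = (479.84 − 19.0711) · e^(0.0521·24/12)
= 460.7689 · e^0.104200 = 460.7689 × 1.109822 = kr 511.37

kr 511.37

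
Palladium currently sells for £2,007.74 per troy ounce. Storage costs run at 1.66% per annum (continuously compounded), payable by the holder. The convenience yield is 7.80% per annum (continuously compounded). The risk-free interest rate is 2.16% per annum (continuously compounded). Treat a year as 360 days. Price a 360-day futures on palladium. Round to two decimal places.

Net carry = r + u − y = 0.0216 + 0.0166 − 0.0780 = -0.0398
F = S·e^((r+u−y)T) = 2007.74 · e^(-0.0398 × 360/360) = 2007.74 · e^-0.03980000
= 2007.74 × 0.96098162 = £1,929.40 per troy ounce

£1,929.40 per troy ounce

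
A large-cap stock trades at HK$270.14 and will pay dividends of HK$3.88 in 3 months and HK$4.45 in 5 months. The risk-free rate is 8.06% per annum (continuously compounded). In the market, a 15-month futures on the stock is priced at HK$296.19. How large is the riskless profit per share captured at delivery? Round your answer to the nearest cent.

HK$6.38 per share

PV(dividends) I = 3.88·e^(−0.0806·3/12) + 4.45·e^(−0.0806·5/12) = 8.1056
Fair futures F* = (S − I)·e^(rT) = (270.14 − 8.1056)·e^0.100750 = 262.0344 × 1.106000 = 289.8100
Market HK$296.19 > fair 289.8100: forward overpriced → cash-and-carry (borrow at r, buy the stock and collect the dividends, short the forward).
Profit at T = |F_mkt − F*| = |296.19 − 289.8100| = HK$6.38 per share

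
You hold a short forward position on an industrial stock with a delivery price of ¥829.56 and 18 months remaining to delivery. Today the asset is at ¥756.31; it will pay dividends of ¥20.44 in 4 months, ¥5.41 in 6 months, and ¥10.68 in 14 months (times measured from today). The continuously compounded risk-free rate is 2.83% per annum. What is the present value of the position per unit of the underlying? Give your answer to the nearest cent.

PV(remaining dividends) I = 20.44·e^(−0.0283·4/12) + 5.41·e^(−0.0283·6/12) + 10.68·e^(−0.0283·14/12) = 35.9152
Current forward F = (S − I)·e^(rT) = (756.31 − 35.9152)·e^(0.0283·18/12) = 720.3948 × 1.043364 = 751.6340
Value (long) = (F − K)·e^(−rT) = (751.6340 − 829.56) × 0.958438 = -74.6872
Short position value = −(long value) = ¥74.69

¥74.69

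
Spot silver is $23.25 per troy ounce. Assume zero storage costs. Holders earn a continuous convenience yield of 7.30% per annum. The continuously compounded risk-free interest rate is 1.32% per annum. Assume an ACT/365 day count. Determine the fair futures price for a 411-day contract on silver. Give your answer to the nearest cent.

$21.74 per troy ounce

Net carry = r + u − y = 0.0132 + 0.0000 − 0.0730 = -0.0598
F = S·e^((r+u−y)T) = 23.25 · e^(-0.0598 × 411/365) = 23.25 · e^-0.067336
= 23.25 × 0.934881 = $21.74 per troy ounce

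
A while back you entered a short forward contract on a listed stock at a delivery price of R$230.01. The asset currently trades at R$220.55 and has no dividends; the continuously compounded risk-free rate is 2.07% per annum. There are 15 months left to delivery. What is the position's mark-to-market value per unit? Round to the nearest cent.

R$3.58

Current fair forward for the remaining 15 months: F = S·e^(r·T), r = 0.0207
F = 220.55 · e^(0.0207 × 15/12) = 220.55 × 1.026213 = 226.3313
Value of long forward = (F − K)·e^(−rT) = (226.3313 − 230.01) · e^(−0.0207·15/12)
= -3.6787 × 0.974457 = -3.58
Short position value = −(long value) = R$3.58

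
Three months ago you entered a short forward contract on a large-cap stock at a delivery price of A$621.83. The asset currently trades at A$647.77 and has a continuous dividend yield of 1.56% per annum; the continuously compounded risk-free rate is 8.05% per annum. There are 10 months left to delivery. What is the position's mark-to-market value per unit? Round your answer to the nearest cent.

Current fair forward for the remaining 10 months: F = S·e^((r − q)·T), (r − q) = 0.0805 − 0.0156 = 0.0649
F = 647.77 · e^(0.0649 × 10/12) = 647.77 × 1.055573 = 683.7685
Value of long forward = (F − K)·e^(−rT) = (683.7685 − 621.83) · e^(−0.0805·10/12)
= 61.9385 × 0.935117 = 57.92
Short position value = −(long value) = -A$57.92

-A$57.92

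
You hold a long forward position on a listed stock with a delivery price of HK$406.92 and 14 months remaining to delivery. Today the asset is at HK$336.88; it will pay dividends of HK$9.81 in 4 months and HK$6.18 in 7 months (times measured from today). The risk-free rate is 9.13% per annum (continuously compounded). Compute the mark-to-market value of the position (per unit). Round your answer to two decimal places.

-HK$44.30

PV(remaining dividends) I = 9.81·e^(−0.0913·4/12) + 6.18·e^(−0.0913·7/12) = 15.3754
Current forward F = (S − I)·e^(rT) = (336.88 − 15.3754)·e^(0.0913·14/12) = 321.5046 × 1.112396 = 357.6404
Value (long) = (F − K)·e^(−rT) = (357.6404 − 406.92) × 0.898960 = -44.3004
Value = -HK$44.30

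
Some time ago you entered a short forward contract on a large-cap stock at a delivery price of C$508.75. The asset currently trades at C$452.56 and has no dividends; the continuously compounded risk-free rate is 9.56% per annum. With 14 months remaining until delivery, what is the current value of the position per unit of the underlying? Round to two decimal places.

Current fair forward for the remaining 14 months: F = S·e^(r·T), r = 0.0956
F = 452.56 · e^(0.0956 × 14/12) = 452.56 × 1.117991 = 505.9580
Value of long forward = (F − K)·e^(−rT) = (505.9580 − 508.75) · e^(−0.0956·14/12)
= -2.7920 × 0.894462 = -2.50
Short position value = −(long value) = C$2.50

C$2.50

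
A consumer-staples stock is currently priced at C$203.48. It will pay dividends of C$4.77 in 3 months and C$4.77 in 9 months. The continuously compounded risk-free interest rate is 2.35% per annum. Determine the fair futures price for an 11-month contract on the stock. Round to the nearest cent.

C$198.28

PV(dividends) I = 4.77·e^(−0.0235·3/12) + 4.77·e^(−0.0235·9/12)
I = 4.7421 + 4.6867 = 9.4288
F = (S − I)·e^(rT) = (203.48 − 9.4288) · e^(0.0235·11/12)
= 194.0512 · e^0.021542 = 194.0512 × 1.021776 = C$198.28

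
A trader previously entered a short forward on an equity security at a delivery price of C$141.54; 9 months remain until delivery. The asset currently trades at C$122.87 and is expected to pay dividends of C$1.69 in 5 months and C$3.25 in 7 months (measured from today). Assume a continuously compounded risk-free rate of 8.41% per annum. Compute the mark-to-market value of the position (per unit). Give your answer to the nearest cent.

PV(remaining dividends) I = 1.69·e^(−0.0841·5/12) + 3.25·e^(−0.0841·7/12) = 4.7262
Current forward F = (S − I)·e^(rT) = (122.87 − 4.7262)·e^(0.0841·9/12) = 118.1438 × 1.065107 = 125.8358
Value (long) = (F − K)·e^(−rT) = (125.8358 − 141.54) × 0.938873 = -14.7442
Short position value = −(long value) = C$14.74

C$14.74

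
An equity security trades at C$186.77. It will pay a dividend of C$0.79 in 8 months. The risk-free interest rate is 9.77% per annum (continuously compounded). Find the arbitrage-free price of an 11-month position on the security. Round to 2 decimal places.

C$203.46

PV(dividends) I = 0.79·e^(−0.0977·8/12)
I = 0.7402
F = (S − I)·e^(rT) = (186.77 − 0.7402) · e^(0.0977·11/12)
= 186.0298 · e^0.089558 = 186.0298 × 1.093691 = C$203.46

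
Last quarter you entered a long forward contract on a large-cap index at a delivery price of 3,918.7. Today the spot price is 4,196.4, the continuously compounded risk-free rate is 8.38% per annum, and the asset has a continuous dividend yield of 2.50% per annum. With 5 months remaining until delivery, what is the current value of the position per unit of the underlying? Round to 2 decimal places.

Current fair forward for the remaining 5 months: F = S·e^((r − q)·T), (r − q) = 0.0838 − 0.0250 = 0.0588
F = 4196.4 · e^(0.0588 × 5/12) = 4196.4 × 1.02480259 = 4300.4816
Value of long forward = (F − K)·e^(−rT) = (4300.4816 − 3918.7) · e^(−0.0838·5/12)
= 381.7816 × 0.96568589 = 368.68

368.68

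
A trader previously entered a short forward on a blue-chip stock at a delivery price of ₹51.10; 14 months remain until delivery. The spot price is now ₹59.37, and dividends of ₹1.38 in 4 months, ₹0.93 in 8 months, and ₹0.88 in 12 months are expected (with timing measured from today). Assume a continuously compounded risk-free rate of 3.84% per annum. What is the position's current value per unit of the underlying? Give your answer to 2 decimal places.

-₹7.39

PV(remaining dividends) I = 1.38·e^(−0.0384·4/12) + 0.93·e^(−0.0384·8/12) + 0.88·e^(−0.0384·12/12) = 3.1158
Current forward F = (S − I)·e^(rT) = (59.37 − 3.1158)·e^(0.0384·14/12) = 56.2542 × 1.045819 = 58.8317
Value (long) = (F − K)·e^(−rT) = (58.8317 − 51.10) × 0.956189 = 7.3930
Short position value = −(long value) = -₹7.39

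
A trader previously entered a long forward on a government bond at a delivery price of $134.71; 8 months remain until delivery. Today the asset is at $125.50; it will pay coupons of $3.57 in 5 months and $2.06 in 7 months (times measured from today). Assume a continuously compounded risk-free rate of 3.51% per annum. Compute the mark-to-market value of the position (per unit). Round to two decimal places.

-$11.63

PV(remaining coupons) I = 3.57·e^(−0.0351·5/12) + 2.06·e^(−0.0351·7/12) = 5.5364
Current forward F = (S − I)·e^(rT) = (125.50 − 5.5364)·e^(0.0351·8/12) = 119.9636 × 1.023676 = 122.8039
Value (long) = (F − K)·e^(−rT) = (122.8039 − 134.71) × 0.976872 = -11.6307
Value = -$11.63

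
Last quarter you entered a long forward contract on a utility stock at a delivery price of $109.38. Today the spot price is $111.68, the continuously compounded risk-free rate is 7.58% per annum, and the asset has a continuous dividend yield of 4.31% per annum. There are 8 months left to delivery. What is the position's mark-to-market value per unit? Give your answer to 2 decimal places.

Current fair forward for the remaining 8 months: F = S·e^((r − q)·T), (r − q) = 0.0758 − 0.0431 = 0.0327
F = 111.68 · e^(0.0327 × 8/12) = 111.68 × 1.022039 = 114.1413
Value of long forward = (F − K)·e^(−rT) = (114.1413 − 109.38) · e^(−0.0758·8/12)
= 4.7613 × 0.950722 = 4.53

$4.53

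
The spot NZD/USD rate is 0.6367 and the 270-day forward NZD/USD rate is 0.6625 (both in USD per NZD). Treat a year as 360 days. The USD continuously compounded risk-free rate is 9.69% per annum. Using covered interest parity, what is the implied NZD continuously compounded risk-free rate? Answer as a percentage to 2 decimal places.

F = S·e^((r_USD − r_NZD)T) ⇒ r_NZD = r_USD − ln(F/S)/T
ln(0.6625/0.6367) = 0.039722; /(270/360) = 0.052963
r_NZD = 0.0969 − 0.052963 = 0.043937
r_NZD = 4.39%

4.39%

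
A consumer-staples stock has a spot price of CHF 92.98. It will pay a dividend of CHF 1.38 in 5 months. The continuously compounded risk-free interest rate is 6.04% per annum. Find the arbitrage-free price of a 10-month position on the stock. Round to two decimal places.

CHF 96.36

PV(dividends) I = 1.38·e^(−0.0604·5/12)
I = 1.3457
F = (S − I)·e^(rT) = (92.98 − 1.3457) · e^(0.0604·10/12)
= 91.6343 · e^0.050333 = 91.6343 × 1.051621 = CHF 96.36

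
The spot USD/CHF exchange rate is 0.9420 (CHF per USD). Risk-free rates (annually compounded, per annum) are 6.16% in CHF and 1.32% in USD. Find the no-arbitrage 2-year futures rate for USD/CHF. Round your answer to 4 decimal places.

By covered interest parity, F = S · (1+r_CHF)^T / (1+r_USD)^T
= 0.9420 × 1.126995 / 1.026574 = 0.9420 × 1.097821
F = 1.0341 CHF per USD

1.0341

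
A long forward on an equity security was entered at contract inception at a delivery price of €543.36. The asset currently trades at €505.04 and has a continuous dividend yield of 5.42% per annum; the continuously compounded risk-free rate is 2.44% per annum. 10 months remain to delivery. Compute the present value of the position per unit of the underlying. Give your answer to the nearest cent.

-€49.69

Current fair forward for the remaining 10 months: F = S·e^((r − q)·T), (r − q) = 0.0244 − 0.0542 = -0.0298
F = 505.04 · e^(-0.0298 × 10/12) = 505.04 × 0.975472 = 492.6524
Value of long forward = (F − K)·e^(−rT) = (492.6524 − 543.36) · e^(−0.0244·10/12)
= -50.7076 × 0.979872 = -49.69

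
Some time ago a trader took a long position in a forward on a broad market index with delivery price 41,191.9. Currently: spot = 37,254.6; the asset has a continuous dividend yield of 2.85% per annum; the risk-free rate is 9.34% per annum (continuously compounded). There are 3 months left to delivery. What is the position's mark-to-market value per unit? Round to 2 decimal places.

Current fair forward for the remaining 3 months: F = S·e^((r − q)·T), (r − q) = 0.0934 − 0.0285 = 0.0649
F = 37254.6 · e^(0.0649 × 3/12) = 37254.6 × 1.01635734 = 37863.9862
Value of long forward = (F − K)·e^(−rT) = (37863.9862 − 41191.9) · e^(−0.0934·3/12)
= -3327.9138 × 0.97692050 = -3251.11

-3251.11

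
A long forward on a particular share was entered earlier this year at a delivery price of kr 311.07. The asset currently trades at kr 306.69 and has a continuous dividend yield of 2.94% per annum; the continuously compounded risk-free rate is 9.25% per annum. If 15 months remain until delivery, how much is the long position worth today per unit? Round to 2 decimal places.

kr 18.52

Current fair forward for the remaining 15 months: F = S·e^((r − q)·T), (r − q) = 0.0925 − 0.0294 = 0.0631
F = 306.69 · e^(0.0631 × 15/12) = 306.69 × 1.082069 = 331.8597
Value of long forward = (F − K)·e^(−rT) = (331.8597 − 311.07) · e^(−0.0925·15/12)
= 20.7897 × 0.890809 = 18.52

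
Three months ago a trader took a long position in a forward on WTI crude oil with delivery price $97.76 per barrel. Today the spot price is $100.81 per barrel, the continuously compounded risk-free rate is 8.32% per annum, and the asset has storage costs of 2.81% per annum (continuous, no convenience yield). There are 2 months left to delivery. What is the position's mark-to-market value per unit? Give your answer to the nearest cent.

$4.87 per barrel

Current fair forward for the remaining 2 months: F = S·e^((r + u)·T), (r + u) = 0.0832 + 0.0281 = 0.1113
F = 100.81 · e^(0.1113 × 2/12) = 100.81 × 1.018723 = 102.6975
Value of long forward = (F − K)·e^(−rT) = (102.6975 − 97.76) · e^(−0.0832·2/12)
= 4.9375 × 0.986229 = 4.87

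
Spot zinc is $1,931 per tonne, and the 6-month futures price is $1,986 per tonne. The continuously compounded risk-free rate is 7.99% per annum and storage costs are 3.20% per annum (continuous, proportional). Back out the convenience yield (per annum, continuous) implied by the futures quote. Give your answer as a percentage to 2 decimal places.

F = S·e^((r+u−y)T) ⇒ (r+u−y) = ln(F/S)/T
ln(1986/1931) = 0.028085; /T ⇒ 0.056170
y = r + u − ln(F/S)/T = 0.0799 + 0.0320 − 0.056170 = 0.055730
y = 5.57%

5.57%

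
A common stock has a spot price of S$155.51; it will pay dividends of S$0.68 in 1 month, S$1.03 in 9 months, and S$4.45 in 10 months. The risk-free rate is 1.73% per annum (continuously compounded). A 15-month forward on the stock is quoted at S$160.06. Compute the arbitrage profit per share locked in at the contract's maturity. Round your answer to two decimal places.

S$7.37 per share

PV(dividends) I = 0.68·e^(−0.0173·1/12) + 1.03·e^(−0.0173·9/12) + 4.45·e^(−0.0173·10/12) = 6.0820
Fair forward F* = (S − I)·e^(rT) = (155.51 − 6.0820)·e^0.021625 = 149.4280 × 1.021861 = 152.6946
Market S$160.06 > fair 152.6946: forward overpriced → cash-and-carry (borrow at r, buy the stock and collect the dividends, short the forward).
Profit at T = |F_mkt − F*| = |160.06 − 152.6946| = S$7.37 per share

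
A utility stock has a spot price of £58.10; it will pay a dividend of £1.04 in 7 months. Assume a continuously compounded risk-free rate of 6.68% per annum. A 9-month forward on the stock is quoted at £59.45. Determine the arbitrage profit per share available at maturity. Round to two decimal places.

PV(dividends) I = 1.04·e^(−0.0668·7/12) = 1.0003
Fair forward F* = (S − I)·e^(rT) = (58.10 − 1.0003)·e^0.050100 = 57.0997 × 1.051376 = 60.0333
Market £59.45 < fair 60.0333: forward underpriced → reverse cash-and-carry (short the stock, invest proceeds at r, pay the dividends, go long the forward).
Profit at T = |F_mkt − F*| = |59.45 − 60.0333| = £0.58 per share

£0.58 per share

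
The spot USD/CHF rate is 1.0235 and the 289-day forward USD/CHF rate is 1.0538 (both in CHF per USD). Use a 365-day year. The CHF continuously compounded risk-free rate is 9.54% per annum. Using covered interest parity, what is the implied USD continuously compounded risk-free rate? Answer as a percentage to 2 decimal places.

5.86%

F = S·e^((r_CHF − r_USD)T) ⇒ r_USD = r_CHF − ln(F/S)/T
ln(1.0538/1.0235) = 0.029175; /(289/365) = 0.036847
r_USD = 0.0954 − 0.036847 = 0.058553
r_USD = 5.86%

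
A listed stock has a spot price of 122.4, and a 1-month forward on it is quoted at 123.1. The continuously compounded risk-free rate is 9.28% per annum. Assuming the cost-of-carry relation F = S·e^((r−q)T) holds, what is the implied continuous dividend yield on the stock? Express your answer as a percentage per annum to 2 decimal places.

2.44%

From F = S·e^((r−q)T): (r − q) = ln(F/S)/T
ln(123.1/122.4) = ln(1.005719) = 0.005703
(r − q) = 0.005703 / (1/12) = 0.068436
q = r − ln(F/S)/T = 0.0928 − 0.068436 = 0.024364
q = 2.44%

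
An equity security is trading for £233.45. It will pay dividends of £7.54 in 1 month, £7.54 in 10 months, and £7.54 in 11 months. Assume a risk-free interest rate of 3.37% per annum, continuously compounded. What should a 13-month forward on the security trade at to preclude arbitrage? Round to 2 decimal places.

PV(dividends) I = 7.54·e^(−0.0337·1/12) + 7.54·e^(−0.0337·10/12) + 7.54·e^(−0.0337·11/12)
I = 7.5189 + 7.3312 + 7.3106 = 22.1607
F = (S − I)·e^(rT) = (233.45 − 22.1607) · e^(0.0337·13/12)
= 211.2893 · e^0.036508 = 211.2893 × 1.037183 = £219.15

£219.15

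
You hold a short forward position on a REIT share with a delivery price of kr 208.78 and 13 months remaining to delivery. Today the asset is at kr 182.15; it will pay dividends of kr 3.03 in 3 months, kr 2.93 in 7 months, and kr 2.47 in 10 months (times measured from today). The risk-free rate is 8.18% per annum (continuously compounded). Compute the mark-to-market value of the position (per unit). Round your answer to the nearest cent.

kr 16.99

PV(remaining dividends) I = 3.03·e^(−0.0818·3/12) + 2.93·e^(−0.0818·7/12) + 2.47·e^(−0.0818·10/12) = 8.0694
Current forward F = (S − I)·e^(rT) = (182.15 − 8.0694)·e^(0.0818·13/12) = 174.0806 × 1.092662 = 190.2113
Value (long) = (F − K)·e^(−rT) = (190.2113 − 208.78) × 0.915196 = -16.9940
Short position value = −(long value) = kr 16.99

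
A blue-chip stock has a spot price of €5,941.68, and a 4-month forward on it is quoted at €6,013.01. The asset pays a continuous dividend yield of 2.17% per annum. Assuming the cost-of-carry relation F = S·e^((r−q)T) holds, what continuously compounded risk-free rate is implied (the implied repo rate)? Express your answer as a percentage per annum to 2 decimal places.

From F = S·e^((r−q)T): (r − q) = ln(F/S)/T
ln(6013.01/5941.68) = ln(1.012005) = 0.011934
(r − q) = 0.011934 / (4/12) = 0.035802
r = ln(F/S)/T + q = 0.035802 + 0.0217 = 0.057502
r = 5.75%

5.75%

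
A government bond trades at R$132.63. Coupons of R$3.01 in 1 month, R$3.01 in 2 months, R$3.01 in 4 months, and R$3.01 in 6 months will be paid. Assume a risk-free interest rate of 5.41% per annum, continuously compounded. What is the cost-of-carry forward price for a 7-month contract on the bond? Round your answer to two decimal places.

PV(coupons) I = 3.01·e^(−0.0541·1/12) + 3.01·e^(−0.0541·2/12) + 3.01·e^(−0.0541·4/12) + 3.01·e^(−0.0541·6/12)
I = 2.9965 + 2.9830 + 2.9562 + 2.9297 = 11.8654
F = (S − I)·e^(rT) = (132.63 − 11.8654) · e^(0.0541·7/12)
= 120.7646 · e^0.031558 = 120.7646 × 1.032061 = R$124.64

R$124.64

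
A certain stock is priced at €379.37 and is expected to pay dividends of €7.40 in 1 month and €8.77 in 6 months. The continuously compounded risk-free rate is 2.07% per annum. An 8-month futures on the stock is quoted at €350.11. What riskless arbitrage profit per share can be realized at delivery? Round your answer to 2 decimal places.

€18.24 per share

PV(dividends) I = 7.40·e^(−0.0207·1/12) + 8.77·e^(−0.0207·6/12) = 16.0669
Fair futures F* = (S − I)·e^(rT) = (379.37 − 16.0669)·e^0.013800 = 363.3031 × 1.013896 = 368.3516
Market €350.11 < fair 368.3516: forward underpriced → reverse cash-and-carry (short the stock, invest proceeds at r, pay the dividends, go long the forward).
Profit at T = |F_mkt − F*| = |350.11 − 368.3516| = €18.24 per share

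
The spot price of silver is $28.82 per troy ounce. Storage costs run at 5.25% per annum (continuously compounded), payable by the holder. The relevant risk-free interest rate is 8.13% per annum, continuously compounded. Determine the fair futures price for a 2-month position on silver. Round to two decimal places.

Net carry = r + u − y = 0.0813 + 0.0525 − 0.0000 = 0.1338
F = S·e^((r+u−y)T) = 28.82 · e^(0.1338 × 2/12) = 28.82 · e^0.022300
= 28.82 × 1.022551 = $29.47 per troy ounce

$29.47 per troy ounce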